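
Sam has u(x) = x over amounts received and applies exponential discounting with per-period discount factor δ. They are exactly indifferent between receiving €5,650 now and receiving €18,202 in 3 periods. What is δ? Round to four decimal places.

δ ≈ 0.6771

Indifference means u(5650) = δ^3 · u(18202), so δ^3 = u(5650)/u(18202).
With u(x) = x: δ^3 = 5650/18202 = 0.31041.
So δ = 0.31041^(1/3) ≈ 0.6771.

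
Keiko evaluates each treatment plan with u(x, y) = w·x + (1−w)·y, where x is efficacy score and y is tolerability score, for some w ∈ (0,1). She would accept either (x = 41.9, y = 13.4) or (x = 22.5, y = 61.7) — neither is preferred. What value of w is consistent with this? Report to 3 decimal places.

u(41.9,13.4) = u(22.5,61.7) means w·41.9 + (1−w)·13.4 = w·22.5 + (1−w)·61.7.
Rearranging, 19.4·w − 48.3·(1−w) = 0.
The marginal rate of substitution is 48.3/19.4, so w = 48.3/(19.4+48.3) = 0.713.

w = 0.713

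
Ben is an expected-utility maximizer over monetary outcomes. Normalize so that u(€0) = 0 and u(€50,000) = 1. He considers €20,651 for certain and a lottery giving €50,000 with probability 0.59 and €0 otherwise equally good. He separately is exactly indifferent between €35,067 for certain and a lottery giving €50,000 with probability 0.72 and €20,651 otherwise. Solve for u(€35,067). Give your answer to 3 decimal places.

0.885

The first gamble pins u(€20,651): it must equal 0.59·1 + 0.41·0 = 0.59.
Chaining: u(€35,067) = 0.72·1.00 + 0.28·0.59 = 0.8852.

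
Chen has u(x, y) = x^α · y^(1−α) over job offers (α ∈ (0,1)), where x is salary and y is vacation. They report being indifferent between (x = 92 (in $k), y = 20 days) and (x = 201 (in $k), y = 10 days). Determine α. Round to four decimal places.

Set the two utilities equal: 92^α·20^(1−α) = 201^α·10^(1−α).
Taking logs: α·ln 92 + (1−α)·ln 20 = α·ln 201 + (1−α)·ln 10, i.e. α·-0.7815163 = (1−α)·-0.6931472.
Thus α·(-1.4746635) = -0.6931472, so α = -0.6931472/-1.4746635 ≈ 0.4700.

α ≈ 0.4700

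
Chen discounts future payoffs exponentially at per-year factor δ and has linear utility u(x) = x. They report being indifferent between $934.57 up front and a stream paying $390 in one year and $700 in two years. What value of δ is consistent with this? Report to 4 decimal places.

δ ≈ 0.9100

Present value of the stream is 390·δ + 700·δ². Indifference gives 390δ + 700δ² = 934.57.
So 700δ² + 390δ − 934.57 = 0.
The positive root is δ = [−390 + √(390² + 4·700·934.57)] / (2·700) = (−390 + 1664.000)/1400 ≈ 0.9100.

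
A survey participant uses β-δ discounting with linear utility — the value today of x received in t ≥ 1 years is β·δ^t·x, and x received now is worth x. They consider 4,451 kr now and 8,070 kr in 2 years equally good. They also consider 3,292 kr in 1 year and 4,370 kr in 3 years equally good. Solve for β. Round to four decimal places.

The second indifference involves only future payoffs, so β cancels: β·δ^1·3292 = β·δ^3·4370, giving δ^2 = 3292/4370 = 0.75332, so δ = 0.86794.
Now use the now-vs-future pair: 4451 = β·δ^2·8070 gives β = 4451/(0.75332·8070) ≈ 0.7322.

β ≈ 0.7322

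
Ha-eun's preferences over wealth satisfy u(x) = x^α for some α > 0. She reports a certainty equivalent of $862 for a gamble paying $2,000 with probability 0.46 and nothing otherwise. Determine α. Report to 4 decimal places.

EU(lottery) = 0.46·2000^α + 0.54·0 = 0.46·2000^α.
Indifference: 862^α = 0.46·2000^α, so (862/2000)^α = 0.46.
Taking logs: α·ln(862/2000) = ln(0.46), so α = -0.7765288 / -0.8416472 ≈ 0.9226.

α ≈ 0.9226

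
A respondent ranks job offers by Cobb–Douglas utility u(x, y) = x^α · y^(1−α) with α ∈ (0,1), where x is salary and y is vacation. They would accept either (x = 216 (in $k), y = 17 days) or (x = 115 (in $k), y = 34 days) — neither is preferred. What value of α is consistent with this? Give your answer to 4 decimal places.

The Cobb–Douglas utilities coincide, so 216^α·17^(1−α) = 115^α·34^(1−α).
Taking logs: α·ln 216 + (1−α)·ln 17 = α·ln 115 + (1−α)·ln 34, i.e. α·0.6303463 = (1−α)·0.6931472.
So α/(1−α) = (0.6931472)/(0.6303463) = 1.0996292, and α = 1.0996292/2.0996292 ≈ 0.5237.

α ≈ 0.5237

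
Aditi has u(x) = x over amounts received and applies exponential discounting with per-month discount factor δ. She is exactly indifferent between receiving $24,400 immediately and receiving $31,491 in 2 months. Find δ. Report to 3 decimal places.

The payoff in 2 months is discounted by δ^2, so u(24400) = δ^2·u(31491) and δ^2 = u(24400)/u(31491).
With u(x) = x: δ^2 = 24400/31491 = 0.77482.
Taking the square root: δ = 0.77482^(1/2) ≈ 0.880.

δ ≈ 0.880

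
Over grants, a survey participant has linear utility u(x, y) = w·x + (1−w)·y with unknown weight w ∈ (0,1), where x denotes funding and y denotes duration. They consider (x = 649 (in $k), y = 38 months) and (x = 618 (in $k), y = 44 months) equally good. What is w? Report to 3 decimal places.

Indifference: w·649 + (1−w)·38 = w·618 + (1−w)·44.
w·(649−618) = (1−w)·(44−38), i.e. w·31 = (1−w)·6.
So w/(1−w) = 6/31 = 0.1935, giving w = 6/(31+6) = 0.162.

w = 0.162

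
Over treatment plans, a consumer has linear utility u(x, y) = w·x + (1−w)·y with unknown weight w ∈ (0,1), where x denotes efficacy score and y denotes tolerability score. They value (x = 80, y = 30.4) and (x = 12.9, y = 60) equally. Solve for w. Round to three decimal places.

u(80,30.4) = u(12.9,60) means w·80 + (1−w)·30.4 = w·12.9 + (1−w)·60.
Rearranging, 67.1·w − 29.6·(1−w) = 0.
Hence w = 29.6/(67.1+29.6) = 29.6/96.7 = 0.306.

w = 0.306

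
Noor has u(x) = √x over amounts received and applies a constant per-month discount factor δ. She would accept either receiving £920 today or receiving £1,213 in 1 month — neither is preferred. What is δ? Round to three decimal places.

δ ≈ 0.871

The payoff in 1 month is discounted by δ, so u(920) = δ·u(1213) and δ = u(920)/u(1213).
With u(x) = √x: δ = √920/√1213 = √(920/1213) = 0.87089.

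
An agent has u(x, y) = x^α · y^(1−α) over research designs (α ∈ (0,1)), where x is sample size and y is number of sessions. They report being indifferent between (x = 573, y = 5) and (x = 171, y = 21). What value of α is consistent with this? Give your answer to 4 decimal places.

The Cobb–Douglas utilities coincide, so 573^α·5^(1−α) = 171^α·21^(1−α).
Rearrange to (573/171)^α = (21/5)^(1−α) and take logs: α·1.2092222 = (1−α)·1.4350845.
Thus α·(2.6443067) = 1.4350845, so α = 1.4350845/2.6443067 ≈ 0.5427.

α ≈ 0.5427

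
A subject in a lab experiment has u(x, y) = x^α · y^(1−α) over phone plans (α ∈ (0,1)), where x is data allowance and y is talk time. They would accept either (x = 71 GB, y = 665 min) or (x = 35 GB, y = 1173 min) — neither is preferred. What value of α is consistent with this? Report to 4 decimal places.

Indifference: 71^α · 665^(1−α) = 35^α · 1173^(1−α).
Taking logs: α·ln 71 + (1−α)·ln 665 = α·ln 35 + (1−α)·ln 1173, i.e. α·0.7073318 = (1−α)·0.5675328.
With A = 0.7073318 and B = 0.5675328: α·A = (1−α)·B, so α = B/(A+B) = 0.5675328/1.2748646 ≈ 0.4452.

α ≈ 0.4452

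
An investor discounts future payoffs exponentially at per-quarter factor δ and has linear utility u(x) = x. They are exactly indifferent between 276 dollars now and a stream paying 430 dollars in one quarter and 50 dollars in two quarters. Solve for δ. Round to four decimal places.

Equating present values: 276 = 430δ + 50δ².
So 50δ² + 430δ − 276 = 0.
By the quadratic formula (taking the positive root), δ = (−430 + √240100.00) / 100 ≈ 0.6000.

δ ≈ 0.6000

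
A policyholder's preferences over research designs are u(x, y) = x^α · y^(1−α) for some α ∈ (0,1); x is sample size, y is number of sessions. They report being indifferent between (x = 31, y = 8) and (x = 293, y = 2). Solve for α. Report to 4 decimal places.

The Cobb–Douglas utilities coincide, so 31^α·8^(1−α) = 293^α·2^(1−α).
Rearrange to (31/293)^α = (2/8)^(1−α) and take logs: α·-2.2461854 = (1−α)·-1.3862944.
Thus α·(-3.6324798) = -1.3862944, so α = -1.3862944/-3.6324798 ≈ 0.3816.

α ≈ 0.3816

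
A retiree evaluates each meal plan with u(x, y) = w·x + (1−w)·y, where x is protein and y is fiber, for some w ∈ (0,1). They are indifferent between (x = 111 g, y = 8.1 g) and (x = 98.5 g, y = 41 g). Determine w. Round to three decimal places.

u(111,8.1) = u(98.5,41) means w·111 + (1−w)·8.1 = w·98.5 + (1−w)·41.
w·(111−98.5) = (1−w)·(41−8.1), i.e. w·12.5 = (1−w)·32.9.
The marginal rate of substitution is 32.9/12.5, so w = 32.9/(12.5+32.9) = 0.725.

w = 0.725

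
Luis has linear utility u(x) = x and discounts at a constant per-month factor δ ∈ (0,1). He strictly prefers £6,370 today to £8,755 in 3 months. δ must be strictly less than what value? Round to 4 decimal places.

δ < 0.8994

Under u(x) = x this choice says 6370 > δ^3·8755.
Hence δ^3 < 6370/8755 = 0.72758, and x ↦ x^(1/3) is increasing on (0,∞).
δ < 0.72758^(1/3) = 0.8994.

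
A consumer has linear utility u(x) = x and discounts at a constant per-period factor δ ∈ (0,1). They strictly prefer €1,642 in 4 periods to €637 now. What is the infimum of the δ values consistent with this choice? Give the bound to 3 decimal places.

δ > 0.789

Comparing present values: 637 < δ^4·1642.
So δ^4 > 637/1642 = 0.38794; taking the 4th root of both positive sides preserves the inequality.
δ > 0.38794^(1/4) = 0.789.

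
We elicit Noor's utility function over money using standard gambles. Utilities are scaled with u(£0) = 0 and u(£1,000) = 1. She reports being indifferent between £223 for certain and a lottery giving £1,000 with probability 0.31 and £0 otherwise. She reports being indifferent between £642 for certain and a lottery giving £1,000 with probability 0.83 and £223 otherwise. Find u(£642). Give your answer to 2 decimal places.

The first gamble pins u(£223): it must equal 0.31·1 + 0.69·0 = 0.31.
The second indifference gives u(£642) = 0.83·u(£1,000) + 0.17·u(£223) = 0.83·1.00 + 0.17·0.31 = 0.8827.

0.88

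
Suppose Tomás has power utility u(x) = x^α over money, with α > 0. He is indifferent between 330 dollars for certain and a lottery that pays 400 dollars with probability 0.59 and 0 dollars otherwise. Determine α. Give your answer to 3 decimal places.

The lottery's expected utility is 0.59·u(400) + 0.41·u(0) = 0.59·400^α (since u(0) = 0 for α > 0).
Indifference: 330^α = 0.59·400^α, so (330/400)^α = 0.59.
α = ln(0.59) / ln(330/400) = -0.527633/-0.192372 ≈ 2.743.

α ≈ 2.743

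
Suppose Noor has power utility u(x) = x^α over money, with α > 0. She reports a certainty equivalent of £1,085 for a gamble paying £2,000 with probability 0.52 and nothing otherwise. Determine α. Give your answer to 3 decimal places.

EU(lottery) = 0.52·2000^α + 0.48·0 = 0.52·2000^α.
Indifference: 1085^α = 0.52·2000^α, so (1085/2000)^α = 0.52.
Taking logs: α·ln(1085/2000) = ln(0.52), so α = -0.653926 / -0.611567 ≈ 1.069.

α ≈ 1.069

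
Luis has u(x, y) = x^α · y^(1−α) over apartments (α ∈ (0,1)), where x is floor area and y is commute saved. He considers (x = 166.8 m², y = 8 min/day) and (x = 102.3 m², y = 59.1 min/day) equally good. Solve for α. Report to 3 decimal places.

α ≈ 0.804

Indifference: 166.8^α · 8^(1−α) = 102.3^α · 59.1^(1−α).
Taking logs: α·ln 166.8 + (1−α)·ln 8 = α·ln 102.3 + (1−α)·ln 59.1, i.e. α·0.488886 = (1−α)·1.999789.
So α/(1−α) = (1.999789)/(0.488886) = 4.090502, and α = 4.090502/5.090502 ≈ 0.804.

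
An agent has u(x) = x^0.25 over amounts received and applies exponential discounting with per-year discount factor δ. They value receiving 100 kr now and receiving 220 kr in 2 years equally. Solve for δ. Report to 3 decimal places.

The payoff in 2 years is discounted by δ^2, so u(100) = δ^2·u(220) and δ^2 = u(100)/u(220).
Since u(x) = x^0.25, δ^2 = (100/220)^0.25 = 0.45455^0.25 = 0.82110.
So δ = 0.82110^(1/2) ≈ 0.906.

δ ≈ 0.906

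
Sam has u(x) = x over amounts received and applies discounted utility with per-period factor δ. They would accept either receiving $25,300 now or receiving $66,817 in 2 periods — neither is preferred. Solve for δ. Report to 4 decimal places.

δ ≈ 0.6153

Indifference means u(25300) = δ^2 · u(66817), so δ^2 = u(25300)/u(66817).
With u(x) = x: δ^2 = 25300/66817 = 0.37865.
Taking the square root: δ = 0.37865^(1/2) ≈ 0.6153.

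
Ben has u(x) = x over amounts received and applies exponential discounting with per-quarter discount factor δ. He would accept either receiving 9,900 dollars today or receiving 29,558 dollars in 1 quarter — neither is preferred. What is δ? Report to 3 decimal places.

The payoff in 1 quarter is discounted by δ, so u(9900) = δ·u(29558) and δ = u(9900)/u(29558).
With u(x) = x: δ = 9900/29558 = 0.33493.

δ ≈ 0.335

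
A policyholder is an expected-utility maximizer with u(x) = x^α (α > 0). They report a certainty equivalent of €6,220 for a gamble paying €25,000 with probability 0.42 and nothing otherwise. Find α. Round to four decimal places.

The lottery's expected utility is 0.42·u(25000) + 0.58·u(0) = 0.42·25000^α (since u(0) = 0 for α > 0).
Indifference: 6220^α = 0.42·25000^α, so (6220/25000)^α = 0.42.
Taking logs: α·ln(6220/25000) = ln(0.42), so α = -0.8675006 / -1.3911059 ≈ 0.6236.

α ≈ 0.6236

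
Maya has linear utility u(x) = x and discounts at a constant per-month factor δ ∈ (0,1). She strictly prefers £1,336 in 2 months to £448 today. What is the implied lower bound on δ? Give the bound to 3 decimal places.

δ > 0.579

Comparing present values: 448 < δ^2·1336.
Hence δ^2 > 448/1336 = 0.33533, and x ↦ x^(1/2) is increasing on (0,∞).
δ > (448/1336)^(1/2) ≈ 0.579.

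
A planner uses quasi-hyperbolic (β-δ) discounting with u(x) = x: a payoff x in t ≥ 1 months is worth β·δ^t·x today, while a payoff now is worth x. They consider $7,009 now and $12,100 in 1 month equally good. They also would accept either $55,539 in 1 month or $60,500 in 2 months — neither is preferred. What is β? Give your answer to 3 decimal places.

From the later pair, β·δ^1·55539 = β·δ^2·60500; dividing through, δ = 55539/60500 = 0.91800.
Now use the now-vs-future pair: 7009 = β·δ·12100 gives β = 7009/(0.91800·12100) ≈ 0.631.

β ≈ 0.631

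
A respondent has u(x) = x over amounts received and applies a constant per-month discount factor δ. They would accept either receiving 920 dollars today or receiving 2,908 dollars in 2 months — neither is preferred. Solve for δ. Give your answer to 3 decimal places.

δ ≈ 0.562

Indifference means u(920) = δ^2 · u(2908), so δ^2 = u(920)/u(2908).
With u(x) = x: δ^2 = 920/2908 = 0.31637.
Hence δ = (0.31637)^(1/2) = 0.56247.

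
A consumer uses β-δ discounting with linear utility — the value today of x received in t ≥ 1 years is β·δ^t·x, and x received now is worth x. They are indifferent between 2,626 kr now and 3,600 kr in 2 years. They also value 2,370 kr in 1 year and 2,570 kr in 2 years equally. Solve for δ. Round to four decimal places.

The second indifference involves only future payoffs, so β cancels: β·δ^1·2370 = β·δ^2·2570, giving δ = 2370/2570 = 0.92218.

δ ≈ 0.9222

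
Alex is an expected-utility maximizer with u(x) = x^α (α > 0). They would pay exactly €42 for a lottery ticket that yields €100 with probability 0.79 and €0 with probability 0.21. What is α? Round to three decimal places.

α ≈ 0.272

Since u(0) = 0, the lottery's EU is 0.79·100^α.
Setting u(42) equal to that: 42^α = 0.79·100^α ⇒ (42/100)^α = 0.79.
Taking logs: α·ln(42/100) = ln(0.79), so α = -0.235722 / -0.867501 ≈ 0.272.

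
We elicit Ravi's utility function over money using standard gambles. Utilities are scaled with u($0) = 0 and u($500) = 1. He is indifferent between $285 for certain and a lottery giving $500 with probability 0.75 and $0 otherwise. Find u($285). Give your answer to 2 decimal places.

0.75

The indifference gives u($285) = 0.75·u($500) + 0.25·u($0) = 0.75·1 + 0.25·0 = 0.75.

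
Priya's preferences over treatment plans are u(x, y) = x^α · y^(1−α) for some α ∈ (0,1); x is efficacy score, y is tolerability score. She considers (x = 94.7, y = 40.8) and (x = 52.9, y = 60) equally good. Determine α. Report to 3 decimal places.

Set the two utilities equal: 94.7^α·40.8^(1−α) = 52.9^α·60^(1−α).
(94.7/52.9)^α = (60/40.8)^(1−α); take logs: α·ln(94.7/52.9) = (1−α)·ln(60/40.8), i.e. α·0.582311 = (1−α)·0.385662.
So α/(1−α) = (0.385662)/(0.582311) = 0.662296, and α = 0.662296/1.662296 ≈ 0.398.

α ≈ 0.398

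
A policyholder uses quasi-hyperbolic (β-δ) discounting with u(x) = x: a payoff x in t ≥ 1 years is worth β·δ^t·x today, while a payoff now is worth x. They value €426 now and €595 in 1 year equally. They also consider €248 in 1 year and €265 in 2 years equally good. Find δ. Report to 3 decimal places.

δ ≈ 0.936

From the later pair, β·δ^1·248 = β·δ^2·265; dividing through, δ = 248/265 = 0.93585.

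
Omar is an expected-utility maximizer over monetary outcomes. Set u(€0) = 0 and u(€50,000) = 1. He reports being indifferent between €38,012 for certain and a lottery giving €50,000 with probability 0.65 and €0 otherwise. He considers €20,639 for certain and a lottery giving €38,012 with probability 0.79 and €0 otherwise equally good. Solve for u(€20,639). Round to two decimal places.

0.51

First, u(€38,012) = 0.65·u(€50,000) + 0.35·u(€0) = 0.65.
Then u(€20,639) = 0.79·u(€38,012) + 0.21·u(€0) = 0.79·0.65 + 0.21·0.00 = 0.5135.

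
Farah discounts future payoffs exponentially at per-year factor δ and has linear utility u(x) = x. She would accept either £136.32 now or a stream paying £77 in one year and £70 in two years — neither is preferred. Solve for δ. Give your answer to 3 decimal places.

Present value of the stream is 77·δ + 70·δ². Indifference gives 77δ + 70δ² = 136.32.
That is, 70δ² + 77δ − 136.32 = 0, a quadratic in δ.
δ = (−77 + √(77² + 4·70·136.32)) / (2·70) = (−77 + √44098.60) / 140 ≈ 0.950.

δ ≈ 0.950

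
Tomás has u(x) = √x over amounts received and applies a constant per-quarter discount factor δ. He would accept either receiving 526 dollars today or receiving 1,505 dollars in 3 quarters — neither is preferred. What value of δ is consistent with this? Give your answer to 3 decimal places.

Equating discounted utilities: u(526) = δ^3·u(1505) ⇒ δ^3 = u(526)/u(1505).
Since u(x) = √x, δ^3 = √(526/1505) = 0.59119.
Taking the cube root: δ = 0.59119^(1/3) ≈ 0.839.

δ ≈ 0.839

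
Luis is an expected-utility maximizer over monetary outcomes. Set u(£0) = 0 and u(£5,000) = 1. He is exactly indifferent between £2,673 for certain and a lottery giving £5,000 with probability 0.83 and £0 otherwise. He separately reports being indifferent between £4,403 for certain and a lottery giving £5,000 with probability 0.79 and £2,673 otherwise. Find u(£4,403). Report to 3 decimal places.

0.964

First, u(£2,673) = 0.83·u(£5,000) + 0.17·u(£0) = 0.83.
Then u(£4,403) = 0.79·u(£5,000) + 0.21·u(£2,673) = 0.79·1.00 + 0.21·0.83 = 0.9643.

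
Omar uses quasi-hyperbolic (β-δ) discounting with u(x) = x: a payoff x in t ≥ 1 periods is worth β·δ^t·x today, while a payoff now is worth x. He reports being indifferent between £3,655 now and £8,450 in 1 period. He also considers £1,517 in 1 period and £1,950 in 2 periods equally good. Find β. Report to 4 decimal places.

β ≈ 0.5560

Both payoffs in the second observation are in the future, so β drops out: δ^1·1517 = δ^2·1950 ⇒ δ = 1517/1950 = 0.77795.
The first indifference: 3655 = β·δ·8450, so β = 3655/(δ·8450) = 3655/(0.77795·8450) ≈ 0.5560.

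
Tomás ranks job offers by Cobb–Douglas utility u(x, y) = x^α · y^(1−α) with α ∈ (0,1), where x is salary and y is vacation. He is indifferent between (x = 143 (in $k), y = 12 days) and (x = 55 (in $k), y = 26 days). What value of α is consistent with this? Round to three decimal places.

Indifference: 143^α · 12^(1−α) = 55^α · 26^(1−α).
Taking logs: α·ln 143 + (1−α)·ln 12 = α·ln 55 + (1−α)·ln 26, i.e. α·0.955511 = (1−α)·0.773190.
Thus α·(1.728701) = 0.773190, so α = 0.773190/1.728701 ≈ 0.447.

α ≈ 0.447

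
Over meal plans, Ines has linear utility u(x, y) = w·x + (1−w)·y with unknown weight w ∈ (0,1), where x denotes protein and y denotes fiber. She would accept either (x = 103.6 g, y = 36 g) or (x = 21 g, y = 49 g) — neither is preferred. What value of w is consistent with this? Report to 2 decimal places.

u(103.6,36) = u(21,49) means w·103.6 + (1−w)·36 = w·21 + (1−w)·49.
w·(103.6−21) = (1−w)·(49−36), i.e. w·82.6 = (1−w)·13.
The marginal rate of substitution is 13/82.6, so w = 13/(82.6+13) = 0.14.

w = 0.14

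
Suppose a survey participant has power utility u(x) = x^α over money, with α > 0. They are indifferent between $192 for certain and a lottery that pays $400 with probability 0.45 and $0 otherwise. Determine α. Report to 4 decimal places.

α ≈ 1.0879

The lottery's expected utility is 0.45·u(400) + 0.55·u(0) = 0.45·400^α (since u(0) = 0 for α > 0).
Equating: 192^α = 0.45·400^α, i.e. 0.4800^α = 0.45.
Taking logs: α·ln(192/400) = ln(0.45), so α = -0.7985077 / -0.7339692 ≈ 1.0879.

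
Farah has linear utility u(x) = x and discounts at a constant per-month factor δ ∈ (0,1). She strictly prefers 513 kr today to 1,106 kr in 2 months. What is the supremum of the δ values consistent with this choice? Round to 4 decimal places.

δ < 0.6811

The preference means 513 > δ^2·1106.
Hence δ^2 < 513/1106 = 0.46383, and x ↦ x^(1/2) is increasing on (0,∞).
δ < (513/1106)^(1/2) ≈ 0.6811.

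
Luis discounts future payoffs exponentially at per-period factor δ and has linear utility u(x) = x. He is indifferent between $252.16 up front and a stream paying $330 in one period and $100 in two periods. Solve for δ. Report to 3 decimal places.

The stream is worth 330δ + 100δ² today, so 330δ + 100δ² = 252.16.
So 100δ² + 330δ − 252.16 = 0.
The positive root is δ = [−330 + √(330² + 4·100·252.16)] / (2·100) = (−330 + 458.000)/200 ≈ 0.640.

δ ≈ 0.640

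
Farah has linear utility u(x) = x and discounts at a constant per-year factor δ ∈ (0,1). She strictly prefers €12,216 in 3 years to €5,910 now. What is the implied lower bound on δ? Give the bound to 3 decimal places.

Comparing present values: 5910 < δ^3·12216.
Hence δ^3 > 5910/12216 = 0.48379, and x ↦ x^(1/3) is increasing on (0,∞).
δ > 0.48379^(1/3) = 0.785.

δ > 0.785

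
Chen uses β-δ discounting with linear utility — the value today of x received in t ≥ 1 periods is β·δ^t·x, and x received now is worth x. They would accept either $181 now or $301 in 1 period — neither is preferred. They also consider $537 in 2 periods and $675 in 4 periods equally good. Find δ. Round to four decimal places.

The second indifference involves only future payoffs, so β cancels: β·δ^2·537 = β·δ^4·675, giving δ^2 = 537/675 = 0.79556, so δ = 0.89194.

δ ≈ 0.8919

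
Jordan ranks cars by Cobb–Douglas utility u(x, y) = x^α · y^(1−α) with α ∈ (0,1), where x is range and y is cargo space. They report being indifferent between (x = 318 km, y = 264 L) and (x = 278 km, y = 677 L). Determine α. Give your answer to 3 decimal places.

α ≈ 0.875

The Cobb–Douglas utilities coincide, so 318^α·264^(1−α) = 278^α·677^(1−α).
(318/278)^α = (677/264)^(1−α); take logs: α·ln(318/278) = (1−α)·ln(677/264), i.e. α·0.134430 = (1−α)·0.941722.
Thus α·(1.076152) = 0.941722, so α = 0.941722/1.076152 ≈ 0.875.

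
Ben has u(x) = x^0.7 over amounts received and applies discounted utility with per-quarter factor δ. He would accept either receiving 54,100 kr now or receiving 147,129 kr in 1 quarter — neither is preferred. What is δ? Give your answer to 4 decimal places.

δ ≈ 0.4964

Indifference means u(54100) = δ · u(147129), so δ = u(54100)/u(147129).
Since u(x) = x^0.7, δ = (54100/147129)^0.7 = 0.36770^0.7 = 0.49642.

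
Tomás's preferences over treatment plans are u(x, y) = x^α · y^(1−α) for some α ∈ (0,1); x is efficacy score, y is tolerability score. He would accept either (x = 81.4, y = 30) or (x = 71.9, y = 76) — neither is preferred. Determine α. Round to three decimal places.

Set the two utilities equal: 81.4^α·30^(1−α) = 71.9^α·76^(1−α).
Rearrange to (81.4/71.9)^α = (76/30)^(1−α) and take logs: α·0.124099 = (1−α)·0.929536.
With A = 0.124099 and B = 0.929536: α·A = (1−α)·B, so α = B/(A+B) = 0.929536/1.053635 ≈ 0.882.

α ≈ 0.882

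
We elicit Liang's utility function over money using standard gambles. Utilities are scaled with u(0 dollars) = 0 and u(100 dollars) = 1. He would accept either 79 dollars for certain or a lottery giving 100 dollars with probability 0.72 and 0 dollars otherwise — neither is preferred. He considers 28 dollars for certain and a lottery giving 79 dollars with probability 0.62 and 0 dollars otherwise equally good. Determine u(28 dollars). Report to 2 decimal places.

0.45

First, u(79 dollars) = 0.72·u(100 dollars) + 0.28·u(0 dollars) = 0.72.
Chaining: u(28 dollars) = 0.62·0.72 + 0.38·0.00 = 0.4464.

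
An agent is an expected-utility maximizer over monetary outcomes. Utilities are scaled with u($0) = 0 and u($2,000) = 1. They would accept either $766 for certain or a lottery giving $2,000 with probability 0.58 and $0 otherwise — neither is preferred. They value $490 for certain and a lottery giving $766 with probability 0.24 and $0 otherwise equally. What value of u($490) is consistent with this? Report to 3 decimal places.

First, u($766) = 0.58·u($2,000) + 0.42·u($0) = 0.58.
Then u($490) = 0.24·u($766) + 0.76·u($0) = 0.24·0.58 + 0.76·0.00 = 0.1392.

0.139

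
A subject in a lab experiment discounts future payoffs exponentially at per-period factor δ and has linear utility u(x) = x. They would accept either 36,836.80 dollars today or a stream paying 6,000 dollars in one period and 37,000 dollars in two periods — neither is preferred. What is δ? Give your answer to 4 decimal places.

Equating present values: 36836.80 = 6000δ + 37000δ².
That is, 37000δ² + 6000δ − 36836.80 = 0, a quadratic in δ.
The positive root is δ = [−6000 + √(6000² + 4·37000·36836.80)] / (2·37000) = (−6000 + 74080.000)/74000 ≈ 0.9200.

δ ≈ 0.9200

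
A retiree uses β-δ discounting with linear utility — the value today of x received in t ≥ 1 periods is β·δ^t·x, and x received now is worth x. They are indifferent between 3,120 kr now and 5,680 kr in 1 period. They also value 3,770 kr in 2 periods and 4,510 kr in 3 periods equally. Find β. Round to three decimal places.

Both payoffs in the second observation are in the future, so β drops out: δ^2·3770 = δ^3·4510 ⇒ δ = 3770/4510 = 0.83592.
The first indifference: 3120 = β·δ·5680, so β = 3120/(δ·5680) = 3120/(0.83592·5680) ≈ 0.657.

β ≈ 0.657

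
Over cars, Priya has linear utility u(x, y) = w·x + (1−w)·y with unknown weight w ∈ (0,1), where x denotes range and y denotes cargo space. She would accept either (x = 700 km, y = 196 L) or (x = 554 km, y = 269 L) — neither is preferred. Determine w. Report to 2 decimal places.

Equating utilities: w·700 + (1−w)·196 = w·554 + (1−w)·269.
Rearranging, 146·w − 73·(1−w) = 0.
The marginal rate of substitution is 73/146, so w = 73/(146+73) = 0.33.

w = 0.33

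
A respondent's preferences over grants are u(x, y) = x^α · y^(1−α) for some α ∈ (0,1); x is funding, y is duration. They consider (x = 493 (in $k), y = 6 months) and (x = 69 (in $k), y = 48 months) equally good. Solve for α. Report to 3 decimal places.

Set the two utilities equal: 493^α·6^(1−α) = 69^α·48^(1−α).
(493/69)^α = (48/6)^(1−α); take logs: α·ln(493/69) = (1−α)·ln(48/6), i.e. α·1.966403 = (1−α)·2.079442.
With A = 1.966403 and B = 2.079442: α·A = (1−α)·B, so α = B/(A+B) = 2.079442/4.045845 ≈ 0.514.

α ≈ 0.514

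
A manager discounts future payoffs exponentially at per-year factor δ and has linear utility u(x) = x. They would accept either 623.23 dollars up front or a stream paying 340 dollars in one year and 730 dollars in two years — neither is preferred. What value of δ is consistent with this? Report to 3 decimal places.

δ ≈ 0.720

Equating present values: 623.23 = 340δ + 730δ².
Rearranged: 730δ² + 340δ − 623.23 = 0.
The positive root is δ = [−340 + √(340² + 4·730·623.23)] / (2·730) = (−340 + 1391.198)/1460 ≈ 0.720.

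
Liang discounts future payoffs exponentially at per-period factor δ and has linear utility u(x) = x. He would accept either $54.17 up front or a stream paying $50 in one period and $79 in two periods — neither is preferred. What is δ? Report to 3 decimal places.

δ ≈ 0.570

Present value of the stream is 50·δ + 79·δ². Indifference gives 50δ + 79δ² = 54.17.
Rearranged: 79δ² + 50δ − 54.17 = 0.
By the quadratic formula (taking the positive root), δ = (−50 + √19617.72) / 158 ≈ 0.570.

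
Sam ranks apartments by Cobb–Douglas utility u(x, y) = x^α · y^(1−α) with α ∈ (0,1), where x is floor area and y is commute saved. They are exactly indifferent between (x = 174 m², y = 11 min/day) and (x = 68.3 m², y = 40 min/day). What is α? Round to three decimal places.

α ≈ 0.580

The Cobb–Douglas utilities coincide, so 174^α·11^(1−α) = 68.3^α·40^(1−α).
Taking logs: α·ln 174 + (1−α)·ln 11 = α·ln 68.3 + (1−α)·ln 40, i.e. α·0.935146 = (1−α)·1.290984.
With A = 0.935146 and B = 1.290984: α·A = (1−α)·B, so α = B/(A+B) = 1.290984/2.226130 ≈ 0.580.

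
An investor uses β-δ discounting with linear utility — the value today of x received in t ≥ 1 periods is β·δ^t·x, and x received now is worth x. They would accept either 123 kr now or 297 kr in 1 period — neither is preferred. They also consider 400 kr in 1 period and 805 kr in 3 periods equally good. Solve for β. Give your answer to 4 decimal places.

From the later pair, β·δ^1·400 = β·δ^3·805; dividing through, δ^2 = 400/805 = 0.49689, so δ = 0.70491.
Now use the now-vs-future pair: 123 = β·δ·297 gives β = 123/(0.70491·297) ≈ 0.5875.

β ≈ 0.5875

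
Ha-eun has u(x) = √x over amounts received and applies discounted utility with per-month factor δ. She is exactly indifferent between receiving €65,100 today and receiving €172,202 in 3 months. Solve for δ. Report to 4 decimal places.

δ ≈ 0.8503

The payoff in 3 months is discounted by δ^3, so u(65100) = δ^3·u(172202) and δ^3 = u(65100)/u(172202).
Since u(x) = √x, δ^3 = √(65100/172202) = 0.61485.
Taking the cube root: δ = 0.61485^(1/3) ≈ 0.8503.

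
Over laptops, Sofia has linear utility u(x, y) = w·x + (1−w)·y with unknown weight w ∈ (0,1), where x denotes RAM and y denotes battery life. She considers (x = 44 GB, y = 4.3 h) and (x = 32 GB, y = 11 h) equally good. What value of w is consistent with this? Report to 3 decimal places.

w = 0.358

Indifference: w·44 + (1−w)·4.3 = w·32 + (1−w)·11.
w·(44−32) = (1−w)·(11−4.3), i.e. w·12 = (1−w)·6.7.
Hence w = 6.7/(12+6.7) = 6.7/18.7 = 0.358.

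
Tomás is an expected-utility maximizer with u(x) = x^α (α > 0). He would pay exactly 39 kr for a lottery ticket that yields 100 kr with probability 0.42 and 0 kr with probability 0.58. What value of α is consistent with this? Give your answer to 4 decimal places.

EU(lottery) = 0.42·100^α + 0.58·0 = 0.42·100^α.
Setting u(39) equal to that: 39^α = 0.42·100^α ⇒ (39/100)^α = 0.42.
Taking logs: α·ln(39/100) = ln(0.42), so α = -0.8675006 / -0.9416085 ≈ 0.9213.

α ≈ 0.9213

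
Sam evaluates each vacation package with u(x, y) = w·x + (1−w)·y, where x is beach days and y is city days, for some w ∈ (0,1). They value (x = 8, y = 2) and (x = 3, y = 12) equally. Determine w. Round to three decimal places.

w = 0.667

u(8,2) = u(3,12) means w·8 + (1−w)·2 = w·3 + (1−w)·12.
w·(8−3) = (1−w)·(12−2), i.e. w·5 = (1−w)·10.
So w/(1−w) = 10/5 = 2.0000, giving w = 10/(5+10) = 0.667.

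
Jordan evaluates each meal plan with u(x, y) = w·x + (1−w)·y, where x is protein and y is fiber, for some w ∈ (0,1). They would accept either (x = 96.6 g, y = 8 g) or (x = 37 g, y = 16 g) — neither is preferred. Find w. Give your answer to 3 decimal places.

w = 0.118

Equating utilities: w·96.6 + (1−w)·8 = w·37 + (1−w)·16.
Collecting terms: w·59.6 = (1−w)·8.
So w/(1−w) = 8/59.6 = 0.1342, giving w = 8/(59.6+8) = 0.118.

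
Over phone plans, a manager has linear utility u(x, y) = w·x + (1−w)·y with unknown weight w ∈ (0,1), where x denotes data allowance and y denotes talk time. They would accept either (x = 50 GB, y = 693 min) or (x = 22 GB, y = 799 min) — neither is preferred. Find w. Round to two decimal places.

w = 0.79

Indifference: w·50 + (1−w)·693 = w·22 + (1−w)·799.
Collecting terms: w·28 = (1−w)·106.
So w/(1−w) = 106/28 = 3.7857, giving w = 106/(28+106) = 0.79.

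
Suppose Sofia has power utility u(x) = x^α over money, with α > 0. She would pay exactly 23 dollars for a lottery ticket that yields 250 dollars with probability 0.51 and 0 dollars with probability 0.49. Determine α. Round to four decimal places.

α ≈ 0.2822

Since u(0) = 0, the lottery's EU is 0.51·250^α.
Indifference: 23^α = 0.51·250^α, so (23/250)^α = 0.51.
α = ln(0.51) / ln(23/250) = -0.6733446/-2.3859667 ≈ 0.2822.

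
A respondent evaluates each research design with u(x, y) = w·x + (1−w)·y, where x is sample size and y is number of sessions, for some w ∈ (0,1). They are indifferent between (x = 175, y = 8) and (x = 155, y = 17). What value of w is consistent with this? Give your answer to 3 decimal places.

Indifference: w·175 + (1−w)·8 = w·155 + (1−w)·17.
Rearranging, 20·w − 9·(1−w) = 0.
So w/(1−w) = 9/20 = 0.4500, giving w = 9/(20+9) = 0.310.

w = 0.310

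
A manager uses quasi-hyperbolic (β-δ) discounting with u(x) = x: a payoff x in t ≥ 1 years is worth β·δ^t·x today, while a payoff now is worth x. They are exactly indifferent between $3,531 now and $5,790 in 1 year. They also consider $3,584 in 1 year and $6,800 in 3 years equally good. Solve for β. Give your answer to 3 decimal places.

From the later pair, β·δ^1·3584 = β·δ^3·6800; dividing through, δ^2 = 3584/6800 = 0.52706, so δ = 0.72599.
Substituting δ into 3531 = β·δ·5790: β = 3531/(4203.472) ≈ 0.840.

β ≈ 0.840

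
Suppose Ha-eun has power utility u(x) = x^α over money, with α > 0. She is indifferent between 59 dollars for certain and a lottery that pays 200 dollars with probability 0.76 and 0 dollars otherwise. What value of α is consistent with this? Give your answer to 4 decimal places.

α ≈ 0.2248

Since u(0) = 0, the lottery's EU is 0.76·200^α.
Setting u(59) equal to that: 59^α = 0.76·200^α ⇒ (59/200)^α = 0.76.
Taking logs: α·ln(59/200) = ln(0.76), so α = -0.2744368 / -1.2207799 ≈ 0.2248.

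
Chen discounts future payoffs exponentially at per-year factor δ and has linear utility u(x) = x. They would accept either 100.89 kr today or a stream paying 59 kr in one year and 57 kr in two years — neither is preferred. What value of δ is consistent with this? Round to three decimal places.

δ ≈ 0.910

The stream is worth 59δ + 57δ² today, so 59δ + 57δ² = 100.89.
Rearranged: 57δ² + 59δ − 100.89 = 0.
By the quadratic formula (taking the positive root), δ = (−59 + √26483.92) / 114 ≈ 0.910.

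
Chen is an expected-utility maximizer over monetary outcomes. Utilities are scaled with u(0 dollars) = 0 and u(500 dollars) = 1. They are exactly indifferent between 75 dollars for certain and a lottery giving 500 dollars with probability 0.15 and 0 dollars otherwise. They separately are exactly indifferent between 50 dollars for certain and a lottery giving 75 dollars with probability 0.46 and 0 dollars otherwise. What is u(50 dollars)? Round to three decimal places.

The first gamble pins u(75 dollars): it must equal 0.15·1 + 0.85·0 = 0.15.
The second indifference gives u(50 dollars) = 0.46·u(75 dollars) + 0.54·u(0 dollars) = 0.46·0.15 + 0.54·0.00 = 0.0690.

0.069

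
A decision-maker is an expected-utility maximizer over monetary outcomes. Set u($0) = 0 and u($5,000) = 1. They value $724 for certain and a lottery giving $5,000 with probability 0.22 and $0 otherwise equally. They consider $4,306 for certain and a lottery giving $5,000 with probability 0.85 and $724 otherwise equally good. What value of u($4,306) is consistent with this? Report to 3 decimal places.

0.883

From the first indifference, u($724) = 0.22·u($5,000) + 0.78·u($0) = 0.22·1 + 0.78·0 = 0.22.
The second indifference gives u($4,306) = 0.85·u($5,000) + 0.15·u($724) = 0.85·1.00 + 0.15·0.22 = 0.8830.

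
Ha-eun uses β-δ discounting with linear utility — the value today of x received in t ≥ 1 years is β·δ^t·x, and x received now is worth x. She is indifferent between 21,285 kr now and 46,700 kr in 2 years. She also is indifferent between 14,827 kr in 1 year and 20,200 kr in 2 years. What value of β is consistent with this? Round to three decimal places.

Both payoffs in the second observation are in the future, so β drops out: δ^1·14827 = δ^2·20200 ⇒ δ = 14827/20200 = 0.73401.
Now use the now-vs-future pair: 21285 = β·δ^2·46700 gives β = 21285/(0.53877·46700) ≈ 0.846.

β ≈ 0.846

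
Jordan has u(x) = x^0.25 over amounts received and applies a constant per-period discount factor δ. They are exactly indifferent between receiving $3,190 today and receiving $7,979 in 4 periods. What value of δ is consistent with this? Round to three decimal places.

δ ≈ 0.944

Indifference means u(3190) = δ^4 · u(7979), so δ^4 = u(3190)/u(7979).
Since u(x) = x^0.25, δ^4 = (3190/7979)^0.25 = 0.39980^0.25 = 0.79517.
Hence δ = (0.79517)^(1/4) = 0.94431.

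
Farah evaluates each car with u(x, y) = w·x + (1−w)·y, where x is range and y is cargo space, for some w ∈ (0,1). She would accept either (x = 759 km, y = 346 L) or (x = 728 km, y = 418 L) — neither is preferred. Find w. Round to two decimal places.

Equating utilities: w·759 + (1−w)·346 = w·728 + (1−w)·418.
w·(759−728) = (1−w)·(418−346), i.e. w·31 = (1−w)·72.
Hence w = 72/(31+72) = 72/103 = 0.70.

w = 0.70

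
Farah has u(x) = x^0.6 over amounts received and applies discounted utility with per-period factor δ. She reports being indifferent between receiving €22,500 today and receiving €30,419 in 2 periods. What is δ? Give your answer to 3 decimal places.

Indifference means u(22500) = δ^2 · u(30419), so δ^2 = u(22500)/u(30419).
With u(x) = x^0.6: δ^2 = 22500^0.6/30419^0.6 = (22500/30419)^0.6 = 0.83449.
Taking the square root: δ = 0.83449^(1/2) ≈ 0.914.

δ ≈ 0.914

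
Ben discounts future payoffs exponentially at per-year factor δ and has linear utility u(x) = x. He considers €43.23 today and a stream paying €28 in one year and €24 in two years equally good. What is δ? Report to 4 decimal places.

The stream is worth 28δ + 24δ² today, so 28δ + 24δ² = 43.23.
Rearranged: 24δ² + 28δ − 43.23 = 0.
δ = (−28 + √(28² + 4·24·43.23)) / (2·24) = (−28 + √4934.08) / 48 ≈ 0.8801.

δ ≈ 0.8801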